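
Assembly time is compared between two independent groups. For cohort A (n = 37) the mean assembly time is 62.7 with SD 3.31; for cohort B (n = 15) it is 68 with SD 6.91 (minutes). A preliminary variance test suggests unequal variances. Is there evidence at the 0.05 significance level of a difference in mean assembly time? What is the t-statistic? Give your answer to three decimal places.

Let group 1 = cohort A, group 2 = cohort B. H0: μ_1 = μ_2; H1: μ_1 ≠ μ_2 (Welch's two-sample t-test, two-sided).
t = (x̄_1 − x̄_2)/√(s_1²/n_1 + s_2²/n_2) = (62.7 − 68)/√(3.31²/37 + 6.91²/15) = -2.841
Welch–Satterthwaite df ≈ 16.67
Two-sided p-value ≈ 0.0114
Since p ≈ 0.0114 < α = 0.05, reject H0; the evidence is statistically significant.

-2.841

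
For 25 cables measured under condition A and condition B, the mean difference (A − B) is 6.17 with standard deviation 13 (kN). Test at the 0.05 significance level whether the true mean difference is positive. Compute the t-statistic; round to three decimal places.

H0: μ_d = 0; H1: μ_d > 0 (paired t-test on the differences, right-tailed).
t = d̄/(s_d/√n) = 6.17/(13/√25) = 2.373
df = n − 1 = 24
p-value = P(T ≥ 2.373) ≈ 0.0130
Since p ≈ 0.0130 < α = 0.05, reject H0; the evidence is statistically significant.

2.373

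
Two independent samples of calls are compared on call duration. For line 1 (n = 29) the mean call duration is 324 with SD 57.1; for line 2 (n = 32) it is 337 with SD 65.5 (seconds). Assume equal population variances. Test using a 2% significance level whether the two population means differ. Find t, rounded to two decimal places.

-0.82

Let group 1 = line 1, group 2 = line 2. H0: μ_1 = μ_2; H1: μ_1 ≠ μ_2 (two-sample pooled-variance t-test, two-sided).
s_p² = [(29−1)·57.1² + (32−1)·65.5²]/(29+32−2) = 3801.51
t = (324 − 337)/√[3801.51·(1/29 + 1/32)] = -0.82
df = n₁ + n₂ − 2 = 59
Two-sided p-value ≈ 0.4142
Since p ≈ 0.4142 > α = 0.02, fail to reject H0; the data do not provide sufficient evidence against H0.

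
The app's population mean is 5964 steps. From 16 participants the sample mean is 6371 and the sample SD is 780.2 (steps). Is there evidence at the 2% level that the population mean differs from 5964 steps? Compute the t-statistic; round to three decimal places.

H0: μ = 5964; H1: μ ≠ 5964 (one-sample t-test, two-sided).
t = (x̄ − μ₀)/(s/√n) = (6371 − 5964)/(780.2/√16) = 2.087
df = n − 1 = 15
Two-sided p-value ≈ 0.054
Since p ≈ 0.054 > α = 0.02, fail to reject H0; the evidence is not statistically significant.

2.087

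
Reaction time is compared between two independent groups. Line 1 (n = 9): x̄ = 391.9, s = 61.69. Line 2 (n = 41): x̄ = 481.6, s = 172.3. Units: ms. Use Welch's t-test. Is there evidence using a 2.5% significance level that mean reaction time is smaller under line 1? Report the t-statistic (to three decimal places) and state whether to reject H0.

Let group 1 = line 1, group 2 = line 2. H0: μ_1 = μ_2; H1: μ_1 < μ_2 (Welch's two-sample t-test, left-tailed).
t = (x̄_1 − x̄_2)/√(s_1²/n_1 + s_2²/n_2) = (391.9 − 481.6)/√(61.69²/9 + 172.3²/41) = -2.649
Welch–Satterthwaite df ≈ 37.10
p-value = P(T ≤ -2.649) ≈ 0.0059
Since p ≈ 0.0059 < α = 0.025, reject H0; the evidence is statistically significant.

t = -2.649; reject H0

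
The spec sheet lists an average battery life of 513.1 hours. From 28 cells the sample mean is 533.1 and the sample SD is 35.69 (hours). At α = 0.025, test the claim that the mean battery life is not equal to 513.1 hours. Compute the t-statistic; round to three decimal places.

H0: μ = 513.1; H1: μ ≠ 513.1 (one-sample t-test, two-sided).
t = (x̄ − μ₀)/(s/√n) = (533.1 − 513.1)/(35.69/√28) = 2.965
df = n − 1 = 27
Two-sided p-value ≈ 0.006
Since p ≈ 0.006 < α = 0.025, reject H0; the data support H1.

2.965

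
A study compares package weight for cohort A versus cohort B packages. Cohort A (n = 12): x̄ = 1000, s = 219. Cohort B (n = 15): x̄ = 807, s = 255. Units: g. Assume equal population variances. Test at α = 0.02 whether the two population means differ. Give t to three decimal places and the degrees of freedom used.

t = 2.078, df = 25

Let group 1 = cohort A, group 2 = cohort B. H0: μ_1 = μ_2; H1: μ_1 ≠ μ_2 (two-sample pooled-variance t-test, two-sided).
s_p² = [(12−1)·219² + (15−1)·255²]/(12+15−2) = 57516.8
t = (1000 − 807)/√[57516.8·(1/12 + 1/15)] = 2.078
df = n₁ + n₂ − 2 = 25
Two-sided p-value ≈ 0.0481
Since p ≈ 0.0481 > α = 0.02, fail to reject H0; the data do not provide sufficient evidence against H0.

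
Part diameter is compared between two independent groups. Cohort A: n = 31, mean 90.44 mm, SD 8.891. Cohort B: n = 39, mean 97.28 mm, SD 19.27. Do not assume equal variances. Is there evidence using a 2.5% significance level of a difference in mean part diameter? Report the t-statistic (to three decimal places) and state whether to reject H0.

t = -1.969; fail to reject H0

Let group 1 = cohort A, group 2 = cohort B. H0: μ_1 = μ_2; H1: μ_1 ≠ μ_2 (Welch's two-sample t-test, two-sided).
t = (x̄_1 − x̄_2)/√(s_1²/n_1 + s_2²/n_2) = (90.44 − 97.28)/√(8.891²/31 + 19.27²/39) = -1.969
Welch–Satterthwaite df ≈ 55.99
Two-sided p-value ≈ 0.0539
Since p ≈ 0.0539 > α = 0.025, fail to reject H0; the data do not provide sufficient evidence against H0.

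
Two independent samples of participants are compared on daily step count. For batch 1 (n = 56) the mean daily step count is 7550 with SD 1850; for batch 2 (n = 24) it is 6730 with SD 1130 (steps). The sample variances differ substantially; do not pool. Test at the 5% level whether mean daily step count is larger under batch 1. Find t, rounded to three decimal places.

2.425

Let group 1 = batch 1, group 2 = batch 2. H0: μ_1 = μ_2; H1: μ_1 > μ_2 (Welch's two-sample t-test, right-tailed).
t = (x̄_1 − x̄_2)/√(s_1²/n_1 + s_2²/n_2) = (7550 − 6730)/√(1850²/56 + 1130²/24) = 2.425
Welch–Satterthwaite df ≈ 68.43
p-value = P(T ≥ 2.425) ≈ 0.0090
Since p ≈ 0.0090 < α = 0.05, reject H0; the evidence is statistically significant.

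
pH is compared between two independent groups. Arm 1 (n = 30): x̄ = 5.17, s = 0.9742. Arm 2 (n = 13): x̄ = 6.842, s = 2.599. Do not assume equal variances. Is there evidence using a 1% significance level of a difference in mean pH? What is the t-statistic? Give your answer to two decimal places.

-2.25

Let group 1 = arm 1, group 2 = arm 2. H0: μ_1 = μ_2; H1: μ_1 ≠ μ_2 (Welch's two-sample t-test, two-sided).
t = (x̄_1 − x̄_2)/√(s_1²/n_1 + s_2²/n_2) = (5.17 − 6.842)/√(0.9742²/30 + 2.599²/13) = -2.25
Welch–Satterthwaite df ≈ 13.49
Two-sided p-value ≈ 0.0416
Since p ≈ 0.0416 > α = 0.01, fail to reject H0; the data do not provide sufficient evidence against H0.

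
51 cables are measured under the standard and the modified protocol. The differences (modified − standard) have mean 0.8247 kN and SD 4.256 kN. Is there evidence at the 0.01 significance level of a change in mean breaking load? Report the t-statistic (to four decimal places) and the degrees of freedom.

H0: μ_d = 0; H1: μ_d ≠ 0 (paired t-test on the differences, two-sided).
t = d̄/(s_d/√n) = 0.8247/(4.256/√51) = 1.3838
df = n − 1 = 50
Two-sided p-value ≈ 0.173
Since p ≈ 0.173 > α = 0.01, fail to reject H0; the data do not provide sufficient evidence against H0.

t = 1.3838, df = 50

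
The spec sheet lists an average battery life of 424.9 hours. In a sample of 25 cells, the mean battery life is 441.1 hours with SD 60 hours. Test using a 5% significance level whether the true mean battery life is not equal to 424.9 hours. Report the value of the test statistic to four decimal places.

H0: μ = 424.9; H1: μ ≠ 424.9 (one-sample t-test, two-sided).
t = (x̄ − μ₀)/(s/√n) = (441.1 − 424.9)/(60/√25) = 1.3500
df = n − 1 = 24
Two-sided p-value ≈ 0.1896
Since p ≈ 0.1896 > α = 0.05, fail to reject H0; the evidence is not statistically significant.

1.3500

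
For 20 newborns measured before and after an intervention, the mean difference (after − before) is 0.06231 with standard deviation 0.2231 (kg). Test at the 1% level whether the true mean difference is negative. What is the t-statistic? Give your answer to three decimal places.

1.249

H0: μ_d = 0; H1: μ_d < 0 (paired t-test on the differences, left-tailed).
t = d̄/(s_d/√n) = 0.06231/(0.2231/√20) = 1.249
df = n − 1 = 19
p-value = P(T ≤ 1.249) ≈ 0.887
Since p ≈ 0.887 > α = 0.01, fail to reject H0; the evidence is not statistically significant.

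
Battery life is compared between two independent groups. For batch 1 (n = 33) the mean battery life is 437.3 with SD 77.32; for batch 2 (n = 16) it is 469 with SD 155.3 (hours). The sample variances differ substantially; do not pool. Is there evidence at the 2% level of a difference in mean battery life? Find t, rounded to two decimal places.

-0.77

Let group 1 = batch 1, group 2 = batch 2. H0: μ_1 = μ_2; H1: μ_1 ≠ μ_2 (Welch's two-sample t-test, two-sided).
t = (x̄_1 − x̄_2)/√(s_1²/n_1 + s_2²/n_2) = (437.3 − 469)/√(77.32²/33 + 155.3²/16) = -0.77
Welch–Satterthwaite df ≈ 18.70
Two-sided p-value ≈ 0.450
Since p ≈ 0.450 > α = 0.02, fail to reject H0; the data do not provide sufficient evidence against H0.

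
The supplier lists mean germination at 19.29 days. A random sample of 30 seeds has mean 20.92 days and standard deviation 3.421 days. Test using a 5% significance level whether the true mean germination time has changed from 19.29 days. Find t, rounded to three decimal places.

2.610

H0: μ = 19.29; H1: μ ≠ 19.29 (one-sample t-test, two-sided).
t = (x̄ − μ₀)/(s/√n) = (20.92 − 19.29)/(3.421/√30) = 2.610
df = n − 1 = 29
Two-sided p-value ≈ 0.0142
Since p ≈ 0.0142 < α = 0.05, reject H0; the evidence is statistically significant.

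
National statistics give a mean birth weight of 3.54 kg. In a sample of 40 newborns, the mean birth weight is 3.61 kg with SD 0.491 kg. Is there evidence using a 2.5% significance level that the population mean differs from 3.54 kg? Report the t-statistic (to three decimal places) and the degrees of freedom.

H0: μ = 3.54; H1: μ ≠ 3.54 (one-sample t-test, two-sided).
t = (x̄ − μ₀)/(s/√n) = (3.61 − 3.54)/(0.491/√40) = 0.902
df = n − 1 = 39
Two-sided p-value ≈ 0.373
Since p ≈ 0.373 > α = 0.025, fail to reject H0; the data do not provide sufficient evidence against H0.

t = 0.902, df = 39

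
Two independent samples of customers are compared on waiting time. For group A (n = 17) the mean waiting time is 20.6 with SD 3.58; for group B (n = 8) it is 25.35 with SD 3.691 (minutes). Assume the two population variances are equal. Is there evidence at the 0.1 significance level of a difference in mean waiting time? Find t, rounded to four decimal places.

Let group 1 = group A, group 2 = group B. H0: μ_1 = μ_2; H1: μ_1 ≠ μ_2 (two-sample pooled-variance t-test, two-sided).
s_p² = [(17−1)·3.58² + (8−1)·3.691²]/(17+8−2) = 13.062
t = (20.6 − 25.35)/√[13.062·(1/17 + 1/8)] = -3.0654
df = n₁ + n₂ − 2 = 23
Two-sided p-value ≈ 0.005
Since p ≈ 0.005 < α = 0.1, reject H0; the evidence is statistically significant.

-3.0654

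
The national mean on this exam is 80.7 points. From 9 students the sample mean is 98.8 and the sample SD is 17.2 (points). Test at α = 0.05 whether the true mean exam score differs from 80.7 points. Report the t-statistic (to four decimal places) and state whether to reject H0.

t = 3.1570; reject H0

H0: μ = 80.7; H1: μ ≠ 80.7 (one-sample t-test, two-sided).
t = (x̄ − μ₀)/(s/√n) = (98.8 − 80.7)/(17.2/√9) = 3.1570
df = n − 1 = 8
Two-sided p-value ≈ 0.013
Since p ≈ 0.013 < α = 0.05, reject H0; the evidence is statistically significant.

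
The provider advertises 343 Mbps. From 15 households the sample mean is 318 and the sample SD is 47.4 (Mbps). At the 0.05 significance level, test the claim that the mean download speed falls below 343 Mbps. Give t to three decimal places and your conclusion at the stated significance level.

t = -2.043; reject H0

H0: μ = 343; H1: μ < 343 (one-sample t-test, left-tailed).
t = (x̄ − μ₀)/(s/√n) = (318 − 343)/(47.4/√15) = -2.043
df = n − 1 = 14
p-value = P(T ≤ -2.043) ≈ 0.030
Since p ≈ 0.030 < α = 0.05, reject H0; the data support H1.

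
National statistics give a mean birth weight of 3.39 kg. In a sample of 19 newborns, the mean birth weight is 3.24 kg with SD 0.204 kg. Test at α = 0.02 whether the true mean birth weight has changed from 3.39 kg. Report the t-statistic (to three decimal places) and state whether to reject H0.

t = -3.205; reject H0

H0: μ = 3.39; H1: μ ≠ 3.39 (one-sample t-test, two-sided).
t = (x̄ − μ₀)/(s/√n) = (3.24 − 3.39)/(0.204/√19) = -3.205
df = n − 1 = 18
Two-sided p-value ≈ 0.005
Since p ≈ 0.005 < α = 0.02, reject H0; the evidence is statistically significant.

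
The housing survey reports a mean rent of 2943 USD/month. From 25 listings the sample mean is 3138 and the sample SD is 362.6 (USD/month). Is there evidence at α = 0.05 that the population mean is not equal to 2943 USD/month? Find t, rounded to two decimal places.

H0: μ = 2943; H1: μ ≠ 2943 (one-sample t-test, two-sided).
t = (x̄ − μ₀)/(s/√n) = (3138 − 2943)/(362.6/√25) = 2.69
df = n − 1 = 24
Two-sided p-value ≈ 0.0128
Since p ≈ 0.0128 < α = 0.05, reject H0; the data support H1.

2.69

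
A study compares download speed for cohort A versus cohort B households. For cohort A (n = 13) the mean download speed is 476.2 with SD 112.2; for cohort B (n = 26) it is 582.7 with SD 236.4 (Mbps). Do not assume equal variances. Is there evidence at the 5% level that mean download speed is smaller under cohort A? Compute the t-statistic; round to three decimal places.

-1.907

Let group 1 = cohort A, group 2 = cohort B. H0: μ_1 = μ_2; H1: μ_1 < μ_2 (Welch's two-sample t-test, left-tailed).
t = (x̄_1 − x̄_2)/√(s_1²/n_1 + s_2²/n_2) = (476.2 − 582.7)/√(112.2²/13 + 236.4²/26) = -1.907
Welch–Satterthwaite df ≈ 36.97
p-value = P(T ≤ -1.907) ≈ 0.0321
Since p ≈ 0.0321 < α = 0.05, reject H0; the evidence is statistically significant.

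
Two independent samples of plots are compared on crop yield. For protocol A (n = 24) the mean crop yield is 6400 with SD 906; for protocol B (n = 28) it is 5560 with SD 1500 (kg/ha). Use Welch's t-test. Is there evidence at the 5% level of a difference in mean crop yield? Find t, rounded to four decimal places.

2.4818

Let group 1 = protocol A, group 2 = protocol B. H0: μ_1 = μ_2; H1: μ_1 ≠ μ_2 (Welch's two-sample t-test, two-sided).
t = (x̄_1 − x̄_2)/√(s_1²/n_1 + s_2²/n_2) = (6400 − 5560)/√(906²/24 + 1500²/28) = 2.4818
Welch–Satterthwaite df ≈ 45.25
Two-sided p-value ≈ 0.017
Since p ≈ 0.017 < α = 0.05, reject H0; the data support H1.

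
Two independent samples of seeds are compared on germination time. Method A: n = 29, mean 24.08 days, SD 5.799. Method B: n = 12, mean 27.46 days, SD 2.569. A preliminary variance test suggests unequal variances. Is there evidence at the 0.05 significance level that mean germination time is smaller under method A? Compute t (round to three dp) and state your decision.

Let group 1 = method A, group 2 = method B. H0: μ_1 = μ_2; H1: μ_1 < μ_2 (Welch's two-sample t-test, left-tailed).
t = (x̄_1 − x̄_2)/√(s_1²/n_1 + s_2²/n_2) = (24.08 − 27.46)/√(5.799²/29 + 2.569²/12) = -2.585
Welch–Satterthwaite df ≈ 38.70
p-value = P(T ≤ -2.585) ≈ 0.0068
Since p ≈ 0.0068 < α = 0.05, reject H0; the data support H1.

t = -2.585; reject H0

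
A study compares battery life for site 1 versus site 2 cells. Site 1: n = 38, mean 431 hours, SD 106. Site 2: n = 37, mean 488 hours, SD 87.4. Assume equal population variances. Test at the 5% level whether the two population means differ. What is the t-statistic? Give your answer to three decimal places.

-2.537

Let group 1 = site 1, group 2 = site 2. H0: μ_1 = μ_2; H1: μ_1 ≠ μ_2 (two-sample pooled-variance t-test, two-sided).
s_p² = [(38−1)·106² + (37−1)·87.4²]/(38+37−2) = 9462.02
t = (431 − 488)/√[9462.02·(1/38 + 1/37)] = -2.537
df = n₁ + n₂ − 2 = 73
Two-sided p-value ≈ 0.013
Since p ≈ 0.013 < α = 0.05, reject H0; the data support H1.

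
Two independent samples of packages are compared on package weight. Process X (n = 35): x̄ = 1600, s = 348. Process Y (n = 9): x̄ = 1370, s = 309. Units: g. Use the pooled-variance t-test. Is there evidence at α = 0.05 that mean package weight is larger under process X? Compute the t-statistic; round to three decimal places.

Let group 1 = process X, group 2 = process Y. H0: μ_1 = μ_2; H1: μ_1 > μ_2 (two-sample pooled-variance t-test, right-tailed).
s_p² = [(35−1)·348² + (9−1)·309²]/(35+9−2) = 116223
t = (1600 − 1370)/√[116223·(1/35 + 1/9)] = 1.805
df = n₁ + n₂ − 2 = 42
p-value = P(T ≥ 1.805) ≈ 0.039
Since p ≈ 0.039 < α = 0.05, reject H0; the data support H1.

1.805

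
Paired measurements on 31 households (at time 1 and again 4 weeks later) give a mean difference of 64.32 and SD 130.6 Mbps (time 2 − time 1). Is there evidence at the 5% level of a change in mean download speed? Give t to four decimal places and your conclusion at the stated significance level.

H0: μ_d = 0; H1: μ_d ≠ 0 (paired t-test on the differences, two-sided).
t = d̄/(s_d/√n) = 64.32/(130.6/√31) = 2.7421
df = n − 1 = 30
Two-sided p-value ≈ 0.010
Since p ≈ 0.010 < α = 0.05, reject H0; the evidence is statistically significant.

t = 2.7421; reject H0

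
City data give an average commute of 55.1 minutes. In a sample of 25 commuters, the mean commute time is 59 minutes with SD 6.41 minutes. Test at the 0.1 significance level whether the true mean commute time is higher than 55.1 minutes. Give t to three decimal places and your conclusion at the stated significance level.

H0: μ = 55.1; H1: μ > 55.1 (one-sample t-test, right-tailed).
t = (x̄ − μ₀)/(s/√n) = (59 − 55.1)/(6.41/√25) = 3.042
df = n − 1 = 24
p-value = P(T ≥ 3.042) ≈ 0.0028
Since p ≈ 0.0028 < α = 0.1, reject H0; the data support H1.

t = 3.042; reject H0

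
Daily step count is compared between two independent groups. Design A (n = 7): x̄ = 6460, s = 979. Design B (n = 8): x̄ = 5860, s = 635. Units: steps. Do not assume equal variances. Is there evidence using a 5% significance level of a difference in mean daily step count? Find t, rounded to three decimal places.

Let group 1 = design A, group 2 = design B. H0: μ_1 = μ_2; H1: μ_1 ≠ μ_2 (Welch's two-sample t-test, two-sided).
t = (x̄_1 − x̄_2)/√(s_1²/n_1 + s_2²/n_2) = (6460 − 5860)/√(979²/7 + 635²/8) = 1.386
Welch–Satterthwaite df ≈ 10.06
Two-sided p-value ≈ 0.1956
Since p ≈ 0.1956 > α = 0.05, fail to reject H0; the evidence is not statistically significant.

1.386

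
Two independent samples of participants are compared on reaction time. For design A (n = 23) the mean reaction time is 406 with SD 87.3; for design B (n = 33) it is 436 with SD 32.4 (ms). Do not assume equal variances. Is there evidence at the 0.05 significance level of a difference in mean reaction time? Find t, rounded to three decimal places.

Let group 1 = design A, group 2 = design B. H0: μ_1 = μ_2; H1: μ_1 ≠ μ_2 (Welch's two-sample t-test, two-sided).
t = (x̄_1 − x̄_2)/√(s_1²/n_1 + s_2²/n_2) = (406 − 436)/√(87.3²/23 + 32.4²/33) = -1.574
Welch–Satterthwaite df ≈ 26.26
Two-sided p-value ≈ 0.127
Since p ≈ 0.127 > α = 0.05, fail to reject H0; the data do not provide sufficient evidence against H0.

-1.574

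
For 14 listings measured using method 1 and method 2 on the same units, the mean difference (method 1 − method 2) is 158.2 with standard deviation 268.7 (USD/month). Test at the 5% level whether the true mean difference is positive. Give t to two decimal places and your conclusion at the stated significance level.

H0: μ_d = 0; H1: μ_d > 0 (paired t-test on the differences, right-tailed).
t = d̄/(s_d/√n) = 158.2/(268.7/√14) = 2.20
df = n − 1 = 13
p-value = P(T ≥ 2.20) ≈ 0.023
Since p ≈ 0.023 < α = 0.05, reject H0; the evidence is statistically significant.

t = 2.20; reject H0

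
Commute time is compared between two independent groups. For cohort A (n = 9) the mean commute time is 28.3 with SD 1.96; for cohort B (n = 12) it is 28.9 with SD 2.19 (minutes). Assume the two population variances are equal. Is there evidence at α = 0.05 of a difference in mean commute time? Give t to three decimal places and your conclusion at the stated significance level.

t = -0.649; fail to reject H0

Let group 1 = cohort A, group 2 = cohort B. H0: μ_1 = μ_2; H1: μ_1 ≠ μ_2 (two-sample pooled-variance t-test, two-sided).
s_p² = [(9−1)·1.96² + (12−1)·2.19²]/(9+12−2) = 4.39421
t = (28.3 − 28.9)/√[4.39421·(1/9 + 1/12)] = -0.649
df = n₁ + n₂ − 2 = 19
Two-sided p-value ≈ 0.5240
Since p ≈ 0.5240 > α = 0.05, fail to reject H0; the evidence is not statistically significant.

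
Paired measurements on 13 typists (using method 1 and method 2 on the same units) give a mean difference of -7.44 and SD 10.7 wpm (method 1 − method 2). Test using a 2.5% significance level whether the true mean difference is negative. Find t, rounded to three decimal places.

-2.507

H0: μ_d = 0; H1: μ_d < 0 (paired t-test on the differences, left-tailed).
t = d̄/(s_d/√n) = -7.44/(10.7/√13) = -2.507
df = n − 1 = 12
p-value = P(T ≤ -2.507) ≈ 0.0138
Since p ≈ 0.0138 < α = 0.025, reject H0; the evidence is statistically significant.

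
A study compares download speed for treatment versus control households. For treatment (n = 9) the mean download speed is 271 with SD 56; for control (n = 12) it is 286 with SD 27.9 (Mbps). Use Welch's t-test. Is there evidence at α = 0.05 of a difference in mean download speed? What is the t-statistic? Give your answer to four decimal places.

Let group 1 = treatment, group 2 = control. H0: μ_1 = μ_2; H1: μ_1 ≠ μ_2 (Welch's two-sample t-test, two-sided).
t = (x̄_1 − x̄_2)/√(s_1²/n_1 + s_2²/n_2) = (271 − 286)/√(56²/9 + 27.9²/12) = -0.7378
Welch–Satterthwaite df ≈ 10.98
Two-sided p-value ≈ 0.4761
Since p ≈ 0.4761 > α = 0.05, fail to reject H0; the evidence is not statistically significant.

-0.7378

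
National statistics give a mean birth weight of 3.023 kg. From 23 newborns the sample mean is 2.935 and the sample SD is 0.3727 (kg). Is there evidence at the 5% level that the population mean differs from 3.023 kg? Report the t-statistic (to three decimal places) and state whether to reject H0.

t = -1.132; fail to reject H0

H0: μ = 3.023; H1: μ ≠ 3.023 (one-sample t-test, two-sided).
t = (x̄ − μ₀)/(s/√n) = (2.935 − 3.023)/(0.3727/√23) = -1.132
df = n − 1 = 22
Two-sided p-value ≈ 0.2697
Since p ≈ 0.2697 > α = 0.05, fail to reject H0; the evidence is not statistically significant.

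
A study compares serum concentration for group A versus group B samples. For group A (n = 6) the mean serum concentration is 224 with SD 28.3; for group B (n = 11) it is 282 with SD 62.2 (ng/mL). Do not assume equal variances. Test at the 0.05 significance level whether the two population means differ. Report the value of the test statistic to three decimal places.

-2.633

Let group 1 = group A, group 2 = group B. H0: μ_1 = μ_2; H1: μ_1 ≠ μ_2 (Welch's two-sample t-test, two-sided).
t = (x̄_1 − x̄_2)/√(s_1²/n_1 + s_2²/n_2) = (224 − 282)/√(28.3²/6 + 62.2²/11) = -2.633
Welch–Satterthwaite df ≈ 14.77
Two-sided p-value ≈ 0.0190
Since p ≈ 0.0190 < α = 0.05, reject H0; the evidence is statistically significant.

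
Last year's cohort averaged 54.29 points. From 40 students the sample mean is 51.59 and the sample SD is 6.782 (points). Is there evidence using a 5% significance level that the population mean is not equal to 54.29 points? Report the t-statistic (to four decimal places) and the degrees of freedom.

t = -2.5179, df = 39

H0: μ = 54.29; H1: μ ≠ 54.29 (one-sample t-test, two-sided).
t = (x̄ − μ₀)/(s/√n) = (51.59 − 54.29)/(6.782/√40) = -2.5179
df = n − 1 = 39
Two-sided p-value ≈ 0.016
Since p ≈ 0.016 < α = 0.05, reject H0; the evidence is statistically significant.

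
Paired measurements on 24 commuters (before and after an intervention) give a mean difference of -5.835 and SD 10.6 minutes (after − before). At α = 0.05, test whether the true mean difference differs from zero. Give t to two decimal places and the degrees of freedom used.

H0: μ_d = 0; H1: μ_d ≠ 0 (paired t-test on the differences, two-sided).
t = d̄/(s_d/√n) = -5.835/(10.6/√24) = -2.70
df = n − 1 = 23
Two-sided p-value ≈ 0.013
Since p ≈ 0.013 < α = 0.05, reject H0; the evidence is statistically significant.

t = -2.70, df = 23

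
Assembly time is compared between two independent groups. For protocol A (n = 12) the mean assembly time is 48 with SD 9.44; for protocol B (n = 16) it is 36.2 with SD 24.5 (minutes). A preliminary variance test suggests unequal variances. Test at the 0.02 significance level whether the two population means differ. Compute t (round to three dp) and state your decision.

t = 1.760; fail to reject H0

Let group 1 = protocol A, group 2 = protocol B. H0: μ_1 = μ_2; H1: μ_1 ≠ μ_2 (Welch's two-sample t-test, two-sided).
t = (x̄_1 − x̄_2)/√(s_1²/n_1 + s_2²/n_2) = (48 − 36.2)/√(9.44²/12 + 24.5²/16) = 1.760
Welch–Satterthwaite df ≈ 20.43
Two-sided p-value ≈ 0.093
Since p ≈ 0.093 > α = 0.02, fail to reject H0; the evidence is not statistically significant.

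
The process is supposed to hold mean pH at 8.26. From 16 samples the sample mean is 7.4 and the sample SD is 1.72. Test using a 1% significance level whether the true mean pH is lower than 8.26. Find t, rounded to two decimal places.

H0: μ = 8.26; H1: μ < 8.26 (one-sample t-test, left-tailed).
t = (x̄ − μ₀)/(s/√n) = (7.4 − 8.26)/(1.72/√16) = -2.00
df = n − 1 = 15
p-value = P(T ≤ -2.00) ≈ 0.0320
Since p ≈ 0.0320 > α = 0.01, fail to reject H0; the evidence is not statistically significant.

-2.00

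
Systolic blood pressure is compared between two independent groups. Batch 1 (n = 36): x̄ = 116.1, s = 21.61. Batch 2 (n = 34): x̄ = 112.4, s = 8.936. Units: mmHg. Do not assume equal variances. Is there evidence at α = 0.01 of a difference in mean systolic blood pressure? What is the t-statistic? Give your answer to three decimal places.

Let group 1 = batch 1, group 2 = batch 2. H0: μ_1 = μ_2; H1: μ_1 ≠ μ_2 (Welch's two-sample t-test, two-sided).
t = (x̄_1 − x̄_2)/√(s_1²/n_1 + s_2²/n_2) = (116.1 − 112.4)/√(21.61²/36 + 8.936²/34) = 0.945
Welch–Satterthwaite df ≈ 47.18
Two-sided p-value ≈ 0.3493
Since p ≈ 0.3493 > α = 0.01, fail to reject H0; the evidence is not statistically significant.

0.945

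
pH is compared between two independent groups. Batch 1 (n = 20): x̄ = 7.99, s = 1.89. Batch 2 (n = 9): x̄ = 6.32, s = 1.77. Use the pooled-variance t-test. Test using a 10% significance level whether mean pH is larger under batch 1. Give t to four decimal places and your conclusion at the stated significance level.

t = 2.2426; reject H0

Let group 1 = batch 1, group 2 = batch 2. H0: μ_1 = μ_2; H1: μ_1 > μ_2 (two-sample pooled-variance t-test, right-tailed).
s_p² = [(20−1)·1.89² + (9−1)·1.77²]/(20+9−2) = 3.44197
t = (7.99 − 6.32)/√[3.44197·(1/20 + 1/9)] = 2.2426
df = n₁ + n₂ − 2 = 27
p-value = P(T ≥ 2.2426) ≈ 0.0167
Since p ≈ 0.0167 < α = 0.1, reject H0; the evidence is statistically significant.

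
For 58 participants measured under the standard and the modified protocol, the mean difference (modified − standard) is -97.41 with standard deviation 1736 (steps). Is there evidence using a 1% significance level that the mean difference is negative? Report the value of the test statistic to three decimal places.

-0.427

H0: μ_d = 0; H1: μ_d < 0 (paired t-test on the differences, left-tailed).
t = d̄/(s_d/√n) = -97.41/(1736/√58) = -0.427
df = n − 1 = 57
p-value = P(T ≤ -0.427) ≈ 0.3354
Since p ≈ 0.3354 > α = 0.01, fail to reject H0; the data do not provide sufficient evidence against H0.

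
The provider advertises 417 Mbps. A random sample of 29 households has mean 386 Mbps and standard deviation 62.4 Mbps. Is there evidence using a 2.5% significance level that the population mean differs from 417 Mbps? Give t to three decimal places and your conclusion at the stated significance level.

H0: μ = 417; H1: μ ≠ 417 (one-sample t-test, two-sided).
t = (x̄ − μ₀)/(s/√n) = (386 − 417)/(62.4/√29) = -2.675
df = n − 1 = 28
Two-sided p-value ≈ 0.0123
Since p ≈ 0.0123 < α = 0.025, reject H0; the data support H1.

t = -2.675; reject H0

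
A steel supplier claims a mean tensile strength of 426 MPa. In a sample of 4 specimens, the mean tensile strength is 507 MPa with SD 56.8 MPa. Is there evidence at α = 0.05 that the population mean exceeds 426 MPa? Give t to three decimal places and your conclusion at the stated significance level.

H0: μ = 426; H1: μ > 426 (one-sample t-test, right-tailed).
t = (x̄ − μ₀)/(s/√n) = (507 − 426)/(56.8/√4) = 2.852
df = n − 1 = 3
p-value = P(T ≥ 2.852) ≈ 0.032
Since p ≈ 0.032 < α = 0.05, reject H0; the data support H1.

t = 2.852; reject H0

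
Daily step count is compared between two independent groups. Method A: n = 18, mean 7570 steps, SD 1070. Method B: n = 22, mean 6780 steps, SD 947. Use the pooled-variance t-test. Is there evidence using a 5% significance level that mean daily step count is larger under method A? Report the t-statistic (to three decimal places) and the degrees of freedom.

t = 2.476, df = 38

Let group 1 = method A, group 2 = method B. H0: μ_1 = μ_2; H1: μ_1 > μ_2 (two-sample pooled-variance t-test, right-tailed).
s_p² = [(18−1)·1070² + (22−1)·947²]/(18+22−2) = 1007800
t = (7570 − 6780)/√[1007800·(1/18 + 1/22)] = 2.476
df = n₁ + n₂ − 2 = 38
p-value = P(T ≥ 2.476) ≈ 0.009
Since p ≈ 0.009 < α = 0.05, reject H0; the evidence is statistically significant.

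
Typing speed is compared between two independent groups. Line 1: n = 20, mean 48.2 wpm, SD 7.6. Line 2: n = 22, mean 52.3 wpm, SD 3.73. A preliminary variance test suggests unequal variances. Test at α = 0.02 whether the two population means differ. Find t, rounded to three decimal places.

Let group 1 = line 1, group 2 = line 2. H0: μ_1 = μ_2; H1: μ_1 ≠ μ_2 (Welch's two-sample t-test, two-sided).
t = (x̄_1 − x̄_2)/√(s_1²/n_1 + s_2²/n_2) = (48.2 − 52.3)/√(7.6²/20 + 3.73²/22) = -2.185
Welch–Satterthwaite df ≈ 27.06
Two-sided p-value ≈ 0.038
Since p ≈ 0.038 > α = 0.02, fail to reject H0; the data do not provide sufficient evidence against H0.

-2.185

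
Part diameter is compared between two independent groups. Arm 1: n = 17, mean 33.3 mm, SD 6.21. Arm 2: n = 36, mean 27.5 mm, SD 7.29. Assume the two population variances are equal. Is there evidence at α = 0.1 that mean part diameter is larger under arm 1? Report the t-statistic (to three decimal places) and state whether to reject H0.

Let group 1 = arm 1, group 2 = arm 2. H0: μ_1 = μ_2; H1: μ_1 > μ_2 (two-sample pooled-variance t-test, right-tailed).
s_p² = [(17−1)·6.21² + (36−1)·7.29²]/(17+36−2) = 48.57
t = (33.3 − 27.5)/√[48.57·(1/17 + 1/36)] = 2.828
df = n₁ + n₂ − 2 = 51
p-value = P(T ≥ 2.828) ≈ 0.0033
Since p ≈ 0.0033 < α = 0.1, reject H0; the evidence is statistically significant.

t = 2.828; reject H0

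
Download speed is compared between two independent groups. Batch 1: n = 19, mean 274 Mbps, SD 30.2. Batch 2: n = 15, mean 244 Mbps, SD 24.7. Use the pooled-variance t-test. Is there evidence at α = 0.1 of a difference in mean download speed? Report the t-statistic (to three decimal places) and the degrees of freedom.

t = 3.110, df = 32

Let group 1 = batch 1, group 2 = batch 2. H0: μ_1 = μ_2; H1: μ_1 ≠ μ_2 (two-sample pooled-variance t-test, two-sided).
s_p² = [(19−1)·30.2² + (15−1)·24.7²]/(19+15−2) = 779.937
t = (274 − 244)/√[779.937·(1/19 + 1/15)] = 3.110
df = n₁ + n₂ − 2 = 32
Two-sided p-value ≈ 0.0039
Since p ≈ 0.0039 < α = 0.1, reject H0; the data support H1.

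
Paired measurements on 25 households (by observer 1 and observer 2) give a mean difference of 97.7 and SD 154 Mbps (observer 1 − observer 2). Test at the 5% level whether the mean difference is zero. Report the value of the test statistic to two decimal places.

H0: μ_d = 0; H1: μ_d ≠ 0 (paired t-test on the differences, two-sided).
t = d̄/(s_d/√n) = 97.7/(154/√25) = 3.17
df = n − 1 = 24
Two-sided p-value ≈ 0.004
Since p ≈ 0.004 < α = 0.05, reject H0; the data support H1.

3.17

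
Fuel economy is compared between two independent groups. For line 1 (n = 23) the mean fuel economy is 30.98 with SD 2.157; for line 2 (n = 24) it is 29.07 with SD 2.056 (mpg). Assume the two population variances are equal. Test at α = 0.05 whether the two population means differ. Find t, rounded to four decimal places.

Let group 1 = line 1, group 2 = line 2. H0: μ_1 = μ_2; H1: μ_1 ≠ μ_2 (two-sample pooled-variance t-test, two-sided).
s_p² = [(23−1)·2.157² + (24−1)·2.056²]/(23+24−2) = 4.43516
t = (30.98 − 29.07)/√[4.43516·(1/23 + 1/24)] = 3.1081
df = n₁ + n₂ − 2 = 45
Two-sided p-value ≈ 0.0033
Since p ≈ 0.0033 < α = 0.05, reject H0; the data support H1.

3.1081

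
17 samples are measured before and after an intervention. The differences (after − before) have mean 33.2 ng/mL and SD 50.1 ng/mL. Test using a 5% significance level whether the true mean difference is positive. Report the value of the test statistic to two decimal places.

2.73

H0: μ_d = 0; H1: μ_d > 0 (paired t-test on the differences, right-tailed).
t = d̄/(s_d/√n) = 33.2/(50.1/√17) = 2.73
df = n − 1 = 16
p-value = P(T ≥ 2.73) ≈ 0.007
Since p ≈ 0.007 < α = 0.05, reject H0; the evidence is statistically significant.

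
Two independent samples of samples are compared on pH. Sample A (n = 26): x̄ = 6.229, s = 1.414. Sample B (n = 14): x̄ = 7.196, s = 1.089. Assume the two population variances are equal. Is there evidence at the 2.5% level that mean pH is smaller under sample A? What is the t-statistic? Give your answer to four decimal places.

Let group 1 = sample A, group 2 = sample B. H0: μ_1 = μ_2; H1: μ_1 < μ_2 (two-sample pooled-variance t-test, left-tailed).
s_p² = [(26−1)·1.414² + (14−1)·1.089²]/(26+14−2) = 1.7211
t = (6.229 − 7.196)/√[1.7211·(1/26 + 1/14)] = -2.2235
df = n₁ + n₂ − 2 = 38
p-value = P(T ≤ -2.2235) ≈ 0.0161
Since p ≈ 0.0161 < α = 0.025, reject H0; the data support H1.

-2.2235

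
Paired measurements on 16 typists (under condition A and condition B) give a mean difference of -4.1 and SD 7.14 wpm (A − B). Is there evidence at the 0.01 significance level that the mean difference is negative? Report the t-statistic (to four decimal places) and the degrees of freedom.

H0: μ_d = 0; H1: μ_d < 0 (paired t-test on the differences, left-tailed).
t = d̄/(s_d/√n) = -4.1/(7.14/√16) = -2.2969
df = n − 1 = 15
p-value = P(T ≤ -2.2969) ≈ 0.0182
Since p ≈ 0.0182 > α = 0.01, fail to reject H0; the evidence is not statistically significant.

t = -2.2969, df = 15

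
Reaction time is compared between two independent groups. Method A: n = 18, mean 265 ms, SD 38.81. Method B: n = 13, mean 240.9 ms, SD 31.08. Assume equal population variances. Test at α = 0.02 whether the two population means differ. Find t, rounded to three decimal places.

Let group 1 = method A, group 2 = method B. H0: μ_1 = μ_2; H1: μ_1 ≠ μ_2 (two-sample pooled-variance t-test, two-sided).
s_p² = [(18−1)·38.81² + (13−1)·31.08²]/(18+13−2) = 1282.66
t = (265 − 240.9)/√[1282.66·(1/18 + 1/13)] = 1.849
df = n₁ + n₂ − 2 = 29
Two-sided p-value ≈ 0.075
Since p ≈ 0.075 > α = 0.02, fail to reject H0; the evidence is not statistically significant.

1.849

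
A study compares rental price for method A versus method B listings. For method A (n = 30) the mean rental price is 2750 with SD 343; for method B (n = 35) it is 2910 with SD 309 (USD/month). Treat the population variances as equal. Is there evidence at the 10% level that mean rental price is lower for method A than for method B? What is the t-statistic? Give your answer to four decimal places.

-1.9781

Let group 1 = method A, group 2 = method B. H0: μ_1 = μ_2; H1: μ_1 < μ_2 (two-sample pooled-variance t-test, left-tailed).
s_p² = [(30−1)·343² + (35−1)·309²]/(30+35−2) = 105685
t = (2750 − 2910)/√[105685·(1/30 + 1/35)] = -1.9781
df = n₁ + n₂ − 2 = 63
p-value = P(T ≤ -1.9781) ≈ 0.0261
Since p ≈ 0.0261 < α = 0.1, reject H0; the evidence is statistically significant.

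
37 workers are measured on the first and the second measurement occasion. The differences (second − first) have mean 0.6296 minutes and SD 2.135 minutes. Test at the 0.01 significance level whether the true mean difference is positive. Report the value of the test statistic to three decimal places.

1.794

H0: μ_d = 0; H1: μ_d > 0 (paired t-test on the differences, right-tailed).
t = d̄/(s_d/√n) = 0.6296/(2.135/√37) = 1.794
df = n − 1 = 36
p-value = P(T ≥ 1.794) ≈ 0.041
Since p ≈ 0.041 > α = 0.01, fail to reject H0; the data do not provide sufficient evidence against H0.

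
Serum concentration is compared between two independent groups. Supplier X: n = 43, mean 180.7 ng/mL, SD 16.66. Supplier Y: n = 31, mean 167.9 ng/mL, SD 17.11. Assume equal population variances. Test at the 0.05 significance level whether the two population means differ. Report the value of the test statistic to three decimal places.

3.224

Let group 1 = supplier X, group 2 = supplier Y. H0: μ_1 = μ_2; H1: μ_1 ≠ μ_2 (two-sample pooled-variance t-test, two-sided).
s_p² = [(43−1)·16.66² + (31−1)·17.11²]/(43+31−2) = 283.887
t = (180.7 − 167.9)/√[283.887·(1/43 + 1/31)] = 3.224
df = n₁ + n₂ − 2 = 72
Two-sided p-value ≈ 0.0019
Since p ≈ 0.0019 < α = 0.05, reject H0; the evidence is statistically significant.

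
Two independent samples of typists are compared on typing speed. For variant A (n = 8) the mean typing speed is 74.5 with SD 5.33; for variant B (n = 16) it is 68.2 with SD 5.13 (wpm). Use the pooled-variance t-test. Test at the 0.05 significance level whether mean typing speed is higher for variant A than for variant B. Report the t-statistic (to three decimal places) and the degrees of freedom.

Let group 1 = variant A, group 2 = variant B. H0: μ_1 = μ_2; H1: μ_1 > μ_2 (two-sample pooled-variance t-test, right-tailed).
s_p² = [(8−1)·5.33² + (16−1)·5.13²]/(8+16−2) = 26.9825
t = (74.5 − 68.2)/√[26.9825·(1/8 + 1/16)] = 2.801
df = n₁ + n₂ − 2 = 22
p-value = P(T ≥ 2.801) ≈ 0.0052
Since p ≈ 0.0052 < α = 0.05, reject H0; the evidence is statistically significant.

t = 2.801, df = 22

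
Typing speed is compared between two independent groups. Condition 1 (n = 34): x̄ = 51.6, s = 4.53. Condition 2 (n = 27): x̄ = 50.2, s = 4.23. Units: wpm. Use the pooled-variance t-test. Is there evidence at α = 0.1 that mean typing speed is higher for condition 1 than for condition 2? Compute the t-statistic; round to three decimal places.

Let group 1 = condition 1, group 2 = condition 2. H0: μ_1 = μ_2; H1: μ_1 > μ_2 (two-sample pooled-variance t-test, right-tailed).
s_p² = [(34−1)·4.53² + (27−1)·4.23²]/(34+27−2) = 19.3628
t = (51.6 − 50.2)/√[19.3628·(1/34 + 1/27)] = 1.234
df = n₁ + n₂ − 2 = 59
p-value = P(T ≥ 1.234) ≈ 0.1110
Since p ≈ 0.1110 > α = 0.1, fail to reject H0; the evidence is not statistically significant.

1.234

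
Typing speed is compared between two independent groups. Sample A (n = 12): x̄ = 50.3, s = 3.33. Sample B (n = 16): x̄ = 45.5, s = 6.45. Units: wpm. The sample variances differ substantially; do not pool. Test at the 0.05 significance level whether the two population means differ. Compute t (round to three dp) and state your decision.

Let group 1 = sample A, group 2 = sample B. H0: μ_1 = μ_2; H1: μ_1 ≠ μ_2 (Welch's two-sample t-test, two-sided).
t = (x̄_1 − x̄_2)/√(s_1²/n_1 + s_2²/n_2) = (50.3 − 45.5)/√(3.33²/12 + 6.45²/16) = 2.557
Welch–Satterthwaite df ≈ 23.51
Two-sided p-value ≈ 0.017
Since p ≈ 0.017 < α = 0.05, reject H0; the evidence is statistically significant.

t = 2.557; reject H0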